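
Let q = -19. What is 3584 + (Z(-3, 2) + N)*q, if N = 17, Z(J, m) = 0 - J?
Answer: 3204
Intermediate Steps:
Z(J, m) = -J
3584 + (Z(-3, 2) + N)*q = 3584 + (-1*(-3) + 17)*(-19) = 3584 + (3 + 17)*(-19) = 3584 + 20*(-19) = 3584 - 380 = 3204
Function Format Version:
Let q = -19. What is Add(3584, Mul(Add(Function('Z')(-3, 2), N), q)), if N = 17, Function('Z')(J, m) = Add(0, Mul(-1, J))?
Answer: 3204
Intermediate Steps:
Function('Z')(J, m) = Mul(-1, J)
Add(3584, Mul(Add(Function('Z')(-3, 2), N), q)) = Add(3584, Mul(Add(Mul(-1, -3), 17), -19)) = Add(3584, Mul(Add(3, 17), -19)) = Add(3584, Mul(20, -19)) = Add(3584, -380) = 3204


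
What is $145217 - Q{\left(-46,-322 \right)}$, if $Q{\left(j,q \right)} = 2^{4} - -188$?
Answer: $145013$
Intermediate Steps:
$Q{\left(j,q \right)} = 204$ ($Q{\left(j,q \right)} = 16 + 188 = 204$)
$145217 - Q{\left(-46,-322 \right)} = 145217 - 204 = 145013$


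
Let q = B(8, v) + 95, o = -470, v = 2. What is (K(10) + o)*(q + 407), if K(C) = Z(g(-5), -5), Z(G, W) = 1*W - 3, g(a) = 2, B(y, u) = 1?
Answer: -240434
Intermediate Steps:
q = 96 (q = 1 + 95 = 96)
Z(G, W) = -3 + W (Z(G, W) = W - 3 = -3 + W)
K(C) = -8 (K(C) = -3 - 5 = -8)
(K(10) + o)*(q + 407) = (-8 - 470)*(96 + 407) = -478*503 = -240434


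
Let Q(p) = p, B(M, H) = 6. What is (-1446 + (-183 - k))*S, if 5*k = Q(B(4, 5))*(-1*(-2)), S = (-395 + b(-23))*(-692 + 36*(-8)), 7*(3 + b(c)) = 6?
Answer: -634940880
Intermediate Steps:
b(c) = -15/7 (b(c) = -3 + (⅐)*6 = -3 + 6/7 = -15/7)
S = 389200 (S = (-395 - 15/7)*(-692 + 36*(-8)) = -2780*(-692 - 288)/7 = -2780/7*(-980) = 389200)
k = 12/5 (k = (6*(-1*(-2)))/5 = (6*2)/5 = (⅕)*12 = 12/5 ≈ 2.4000)
(-1446 + (-183 - k))*S = (-1446 + (-183 - 1*12/5))*389200 = (-1446 + (-183 - 12/5))*389200 = (-1446 - 927/5)*389200 = -8157/5*389200 = -634940880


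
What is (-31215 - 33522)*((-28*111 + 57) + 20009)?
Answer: -1097810046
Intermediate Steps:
(-31215 - 33522)*((-28*111 + 57) + 20009) = -64737*((-3108 + 57) + 20009) = -64737*(-3051 + 20009) = -64737*16958 = -1097810046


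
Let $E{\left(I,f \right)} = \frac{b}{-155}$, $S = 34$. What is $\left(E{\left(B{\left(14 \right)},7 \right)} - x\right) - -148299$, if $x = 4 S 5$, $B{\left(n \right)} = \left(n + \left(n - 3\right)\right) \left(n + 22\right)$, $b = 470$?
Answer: $\frac{4576095}{31} \approx 1.4762 \cdot 10^{5}$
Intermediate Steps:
$B{\left(n \right)} = \left(-3 + 2 n\right) \left(22 + n\right)$ ($B{\left(n \right)} = \left(n + \left(-3 + n\right)\right) \left(22 + n\right) = \left(-3 + 2 n\right) \left(22 + n\right)$)
$E{\left(I,f \right)} = - \frac{94}{31}$ ($E{\left(I,f \right)} = \frac{470}{-155} = 470 \left(- \frac{1}{155}\right) = - \frac{94}{31}$)
$x = 680$ ($x = 4 \cdot 34 \cdot 5 = 136 \cdot 5 = 680$)
$\left(E{\left(B{\left(14 \right)},7 \right)} - x\right) - -148299 = \left(- \frac{94}{31} - 680\right) - -148299 = \left(- \frac{94}{31} - 680\right) + 148299 = - \frac{21174}{31} + 148299 = \frac{4576095}{31}$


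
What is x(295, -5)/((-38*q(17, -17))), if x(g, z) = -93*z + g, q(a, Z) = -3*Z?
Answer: -20/51 ≈ -0.39216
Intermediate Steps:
x(g, z) = g - 93*z
x(295, -5)/((-38*q(17, -17))) = (295 - 93*(-5))/((-(-114)*(-17))) = (295 + 465)/((-38*51)) = 760/(-1938) = 760*(-1/1938) = -20/51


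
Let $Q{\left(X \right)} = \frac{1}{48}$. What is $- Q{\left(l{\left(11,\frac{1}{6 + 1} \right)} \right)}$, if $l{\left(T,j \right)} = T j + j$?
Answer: $- \frac{1}{48} \approx -0.020833$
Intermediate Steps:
$l{\left(T,j \right)} = j + T j$
$Q{\left(X \right)} = \frac{1}{48}$
$- Q{\left(l{\left(11,\frac{1}{6 + 1} \right)} \right)} = \left(-1\right) \frac{1}{48} = - \frac{1}{48}$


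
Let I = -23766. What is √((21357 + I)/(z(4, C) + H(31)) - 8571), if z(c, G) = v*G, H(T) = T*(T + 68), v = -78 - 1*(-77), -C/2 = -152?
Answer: 2*I*√16383471090/2765 ≈ 92.584*I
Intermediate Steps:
C = 304 (C = -2*(-152) = 304)
v = -1 (v = -78 + 77 = -1)
H(T) = T*(68 + T)
z(c, G) = -G
√((21357 + I)/(z(4, C) + H(31)) - 8571) = √((21357 - 23766)/(-1*304 + 31*(68 + 31)) - 8571) = √(-2409/(-304 + 31*99) - 8571) = √(-2409/(-304 + 3069) - 8571) = √(-2409/2765 - 8571) = √(-23701224/2765) = 2*I*√16383471090/2765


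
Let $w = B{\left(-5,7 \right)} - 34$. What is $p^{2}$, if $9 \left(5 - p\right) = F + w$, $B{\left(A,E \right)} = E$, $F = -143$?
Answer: $\frac{46225}{81} \approx 570.68$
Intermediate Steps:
$w = -27$ ($w = 7 - 34 = -27$)
$p = \frac{215}{9}$ ($p = 5 - \frac{-143 - 27}{9} = 5 - - \frac{170}{9} = 5 + \frac{170}{9} = \frac{215}{9} \approx 23.889$)
$p^{2} = \left(\frac{215}{9}\right)^{2} = \frac{46225}{81}$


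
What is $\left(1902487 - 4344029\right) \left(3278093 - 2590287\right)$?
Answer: $-1679307236852$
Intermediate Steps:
$\left(1902487 - 4344029\right) \left(3278093 - 2590287\right) = \left(-2441542\right) 687806 = -1679307236852$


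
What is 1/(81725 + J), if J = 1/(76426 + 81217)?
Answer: 157643/12883374176 ≈ 1.2236e-5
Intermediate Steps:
J = 1/157643 ≈ 6.3434e-6
1/(81725 + J) = 1/(81725 + 1/157643) = 1/(12883374176/157643) = 157643/12883374176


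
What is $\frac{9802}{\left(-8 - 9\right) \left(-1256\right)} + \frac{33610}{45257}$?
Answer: $\frac{580624917}{483163732} \approx 1.2017$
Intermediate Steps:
$\frac{9802}{\left(-8 - 9\right) \left(-1256\right)} + \frac{33610}{45257} = \frac{9802}{\left(-8 - 9\right) \left(-1256\right)} + 33610 \cdot \frac{1}{45257} = \frac{9802}{\left(-17\right) \left(-1256\right)} + \frac{33610}{45257} = \frac{9802}{21352} + \frac{33610}{45257} = 9802 \cdot \frac{1}{21352} + \frac{33610}{45257} = \frac{4901}{10676} + \frac{33610}{45257} = \frac{580624917}{483163732}$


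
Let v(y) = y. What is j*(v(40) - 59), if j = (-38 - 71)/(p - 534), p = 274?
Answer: -2071/260 ≈ -7.9654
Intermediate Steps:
j = 109/260 (j = (-38 - 71)/(274 - 534) = -109/(-260) = -109*(-1/260) = 109/260 ≈ 0.41923)
j*(v(40) - 59) = 109*(40 - 59)/260 = (109/260)*(-19) = -2071/260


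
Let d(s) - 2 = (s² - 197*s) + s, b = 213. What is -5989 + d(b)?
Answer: -2366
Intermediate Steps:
d(s) = 2 + s² - 196*s (d(s) = 2 + ((s² - 197*s) + s) = 2 + (s² - 196*s) = 2 + s² - 196*s)
-5989 + d(b) = -5989 + (2 + 213² - 196*213) = -5989 + (2 + 45369 - 41748) = -5989 + 3623 = -2366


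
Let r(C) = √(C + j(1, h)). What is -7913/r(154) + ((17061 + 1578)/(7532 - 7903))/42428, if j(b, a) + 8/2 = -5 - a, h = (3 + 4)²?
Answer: -18639/15740788 - 7913*√6/24 ≈ -807.62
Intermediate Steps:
h = 49 (h = 7² = 49)
j(b, a) = -9 - a (j(b, a) = -4 + (-5 - a) = -9 - a)
r(C) = √(-58 + C) (r(C) = √(C + (-9 - 1*49)) = √(C + (-9 - 49)) = √(C - 58) = √(-58 + C))
-7913/r(154) + ((17061 + 1578)/(7532 - 7903))/42428 = -7913/√(-58 + 154) + ((17061 + 1578)/(7532 - 7903))/42428 = -7913*√6/24 + (18639/(-371))*(1/42428) = -7913*√6/24 + (18639*(-1/371))*(1/42428) = -7913*√6/24 - 18639/371*1/42428 = -7913*√6/24 - 18639/15740788 = -18639/15740788 - 7913*√6/24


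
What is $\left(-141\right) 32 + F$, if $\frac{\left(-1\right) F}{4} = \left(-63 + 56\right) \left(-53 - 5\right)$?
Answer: $-6136$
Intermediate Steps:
$F = -1624$ ($F = - 4 \left(-63 + 56\right) \left(-53 - 5\right) = - 4 \left(\left(-7\right) \left(-58\right)\right) = \left(-4\right) 406 = -1624$)
$\left(-141\right) 32 + F = \left(-141\right) 32 - 1624 = -4512 - 1624 = -6136$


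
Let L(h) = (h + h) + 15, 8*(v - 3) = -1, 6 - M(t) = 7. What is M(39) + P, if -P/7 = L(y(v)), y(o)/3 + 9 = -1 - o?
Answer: 1739/4 ≈ 434.75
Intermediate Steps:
M(t) = -1 (M(t) = 6 - 1*7 = 6 - 7 = -1)
v = 23/8 (v = 3 + (⅛)*(-1) = 3 - ⅛ = 23/8 ≈ 2.8750)
y(o) = -30 - 3*o (y(o) = -27 + 3*(-1 - o) = -27 + (-3 - 3*o) = -30 - 3*o)
L(h) = 15 + 2*h (L(h) = 2*h + 15 = 15 + 2*h)
P = 1743/4 (P = -7*(15 + 2*(-30 - 3*23/8)) = -7*(15 + 2*(-30 - 69/8)) = -7*(15 + 2*(-309/8)) = -7*(15 - 309/4) = -7*(-249/4) = 1743/4 ≈ 435.75)
M(39) + P = -1 + 1743/4 = 1739/4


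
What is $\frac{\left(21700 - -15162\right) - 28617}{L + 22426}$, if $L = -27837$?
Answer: $- \frac{8245}{5411} \approx -1.5237$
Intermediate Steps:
$\frac{\left(21700 - -15162\right) - 28617}{L + 22426} = \frac{\left(21700 - -15162\right) - 28617}{-27837 + 22426} = \frac{\left(21700 + 15162\right) - 28617}{-5411} = \left(36862 - 28617\right) \left(- \frac{1}{5411}\right) = 8245 \left(- \frac{1}{5411}\right) = - \frac{8245}{5411}$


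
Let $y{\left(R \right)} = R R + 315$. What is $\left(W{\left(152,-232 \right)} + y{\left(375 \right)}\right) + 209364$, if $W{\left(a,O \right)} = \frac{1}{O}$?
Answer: $\frac{81270527}{232} \approx 3.503 \cdot 10^{5}$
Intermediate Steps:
$y{\left(R \right)} = 315 + R^{2}$ ($y{\left(R \right)} = R^{2} + 315 = 315 + R^{2}$)
$\left(W{\left(152,-232 \right)} + y{\left(375 \right)}\right) + 209364 = \left(\frac{1}{-232} + \left(315 + 375^{2}\right)\right) + 209364 = \left(- \frac{1}{232} + \left(315 + 140625\right)\right) + 209364 = \left(- \frac{1}{232} + 140940\right) + 209364 = \frac{32698079}{232} + 209364 = \frac{81270527}{232}$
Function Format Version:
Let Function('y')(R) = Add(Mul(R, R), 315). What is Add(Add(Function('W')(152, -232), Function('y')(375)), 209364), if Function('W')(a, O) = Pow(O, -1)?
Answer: Rational(81270527, 232) ≈ 3.5030e+5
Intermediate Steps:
Function('y')(R) = Add(315, Pow(R, 2)) (Function('y')(R) = Add(Pow(R, 2), 315) = Add(315, Pow(R, 2)))
Add(Add(Function('W')(152, -232), Function('y')(375)), 209364) = Add(Add(Pow(-232, -1), Add(315, Pow(375, 2))), 209364) = Add(Add(Rational(-1, 232), Add(315, 140625)), 209364) = Add(Add(Rational(-1, 232), 140940), 209364) = Add(Rational(32698079, 232), 209364) = Rational(81270527, 232)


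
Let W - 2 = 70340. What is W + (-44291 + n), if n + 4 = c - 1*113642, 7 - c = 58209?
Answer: -145797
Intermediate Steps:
c = -58202 (c = 7 - 1*58209 = 7 - 58209 = -58202)
W = 70342 (W = 2 + 70340 = 70342)
n = -171848 (n = -4 + (-58202 - 1*113642) = -4 + (-58202 - 113642) = -4 - 171844 = -171848)
W + (-44291 + n) = 70342 + (-44291 - 171848) = 70342 - 216139 = -145797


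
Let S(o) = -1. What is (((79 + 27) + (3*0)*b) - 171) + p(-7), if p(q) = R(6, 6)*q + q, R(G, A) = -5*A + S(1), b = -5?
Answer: 145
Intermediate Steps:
R(G, A) = -1 - 5*A (R(G, A) = -5*A - 1 = -1 - 5*A)
p(q) = -30*q (p(q) = (-1 - 5*6)*q + q = (-1 - 30)*q + q = -31*q + q = -30*q)
(((79 + 27) + (3*0)*b) - 171) + p(-7) = (((79 + 27) + (3*0)*(-5)) - 171) - 30*(-7) = ((106 + 0*(-5)) - 171) + 210 = ((106 + 0) - 171) + 210 = (106 - 171) + 210 = -65 + 210 = 145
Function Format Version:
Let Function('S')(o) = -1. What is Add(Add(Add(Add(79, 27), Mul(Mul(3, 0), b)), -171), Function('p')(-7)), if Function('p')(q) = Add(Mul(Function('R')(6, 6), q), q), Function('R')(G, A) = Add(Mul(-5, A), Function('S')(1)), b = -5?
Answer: 145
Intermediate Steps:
Function('R')(G, A) = Add(-1, Mul(-5, A)) (Function('R')(G, A) = Add(Mul(-5, A), -1) = Add(-1, Mul(-5, A)))
Function('p')(q) = Mul(-30, q) (Function('p')(q) = Add(Mul(Add(-1, Mul(-5, 6)), q), q) = Add(Mul(Add(-1, -30), q), q) = Add(Mul(-31, q), q) = Mul(-30, q))
Add(Add(Add(Add(79, 27), Mul(Mul(3, 0), b)), -171), Function('p')(-7)) = Add(Add(Add(Add(79, 27), Mul(Mul(3, 0), -5)), -171), Mul(-30, -7)) = Add(Add(Add(106, Mul(0, -5)), -171), 210) = Add(Add(Add(106, 0), -171), 210) = Add(Add(106, -171), 210) = Add(-65, 210) = 145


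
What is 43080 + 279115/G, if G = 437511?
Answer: 18848252995/437511 ≈ 43081.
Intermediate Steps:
43080 + 279115/G = 43080 + 279115/437511 = 18848252995/437511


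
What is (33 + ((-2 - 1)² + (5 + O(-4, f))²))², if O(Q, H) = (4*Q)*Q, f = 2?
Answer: 23068809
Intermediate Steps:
O(Q, H) = 4*Q²
(33 + ((-2 - 1)² + (5 + O(-4, f))²))² = (33 + ((-2 - 1)² + (5 + 4*(-4)²)²))² = (33 + ((-3)² + (5 + 4*16)²))² = (33 + (9 + (5 + 64)²))² = (33 + (9 + 69²))² = (33 + (9 + 4761))² = (33 + 4770)² = 4803² = 23068809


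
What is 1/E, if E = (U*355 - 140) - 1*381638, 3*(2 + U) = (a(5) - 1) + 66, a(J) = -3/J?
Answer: -3/1124602 ≈ -2.6676e-6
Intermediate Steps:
U = 292/15 (U = -2 + ((-3/5 - 1) + 66)/3 = -2 + (-8/5 + 66)/3 = -2 + (1/3)*(322/5) = -2 + 322/15 = 292/15 ≈ 19.467)
E = -1124602/3 (E = ((292/15)*355 - 140) - 1*381638 = (20732/3 - 140) - 381638 = 20312/3 - 381638 = -1124602/3 ≈ -3.7487e+5)
1/E = 1/(-1124602/3) = -3/1124602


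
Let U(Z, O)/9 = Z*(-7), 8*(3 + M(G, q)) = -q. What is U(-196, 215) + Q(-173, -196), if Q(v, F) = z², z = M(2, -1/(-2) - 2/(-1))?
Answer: 3163897/256 ≈ 12359.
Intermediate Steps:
M(G, q) = -3 - q/8 (M(G, q) = -3 + (-q)/8 = -3 - q/8)
z = -53/16 (z = -3 - (-1/(-2) - 2/(-1))/8 = -3 - (-1*(-½) - 2*(-1))/8 = -3 - (½ + 2)/8 = -3 - ⅛*5/2 = -3 - 5/16 = -53/16 ≈ -3.3125)
U(Z, O) = -63*Z (U(Z, O) = 9*(Z*(-7)) = 9*(-7*Z) = -63*Z)
Q(v, F) = 2809/256 (Q(v, F) = (-53/16)² = 2809/256)
U(-196, 215) + Q(-173, -196) = -63*(-196) + 2809/256 = 12348 + 2809/256 = 3163897/256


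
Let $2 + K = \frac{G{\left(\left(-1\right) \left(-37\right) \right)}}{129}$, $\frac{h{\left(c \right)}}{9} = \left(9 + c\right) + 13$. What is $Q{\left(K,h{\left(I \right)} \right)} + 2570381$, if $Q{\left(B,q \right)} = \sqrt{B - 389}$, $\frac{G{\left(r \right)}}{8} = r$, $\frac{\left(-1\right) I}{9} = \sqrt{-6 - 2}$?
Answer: $2570381 + \frac{i \sqrt{6468447}}{129} \approx 2.5704 \cdot 10^{6} + 19.716 i$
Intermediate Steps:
$I = - 18 i \sqrt{2}$ ($I = - 9 \sqrt{-6 - 2} = - 9 \sqrt{-8} = - 9 \cdot 2 i \sqrt{2} = - 18 i \sqrt{2} \approx - 25.456 i$)
$G{\left(r \right)} = 8 r$
$h{\left(c \right)} = 198 + 9 c$ ($h{\left(c \right)} = 9 \left(\left(9 + c\right) + 13\right) = 9 \left(22 + c\right) = 198 + 9 c$)
$K = \frac{38}{129}$ ($K = -2 + \frac{8 \left(\left(-1\right) \left(-37\right)\right)}{129} = -2 + 8 \cdot 37 \cdot \frac{1}{129} = -2 + 296 \cdot \frac{1}{129} = -2 + \frac{296}{129} = \frac{38}{129} \approx 0.29457$)
$Q{\left(B,q \right)} = \sqrt{-389 + B}$
$Q{\left(K,h{\left(I \right)} \right)} + 2570381 = \sqrt{-389 + \frac{38}{129}} + 2570381 = \sqrt{- \frac{50143}{129}} + 2570381 = \frac{i \sqrt{6468447}}{129} + 2570381 = 2570381 + \frac{i \sqrt{6468447}}{129}$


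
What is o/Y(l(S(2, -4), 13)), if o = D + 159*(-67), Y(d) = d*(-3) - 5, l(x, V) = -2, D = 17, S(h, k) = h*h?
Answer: -10636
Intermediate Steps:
S(h, k) = h**2
Y(d) = -5 - 3*d (Y(d) = -3*d - 5 = -5 - 3*d)
o = -10636 (o = 17 + 159*(-67) = 17 - 10653 = -10636)
o/Y(l(S(2, -4), 13)) = -10636/(-5 - 3*(-2)) = -10636/(-5 + 6) = -10636/1 = -10636*1 = -10636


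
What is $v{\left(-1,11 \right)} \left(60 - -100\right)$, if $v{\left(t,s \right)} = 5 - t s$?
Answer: $2560$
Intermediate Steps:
$v{\left(t,s \right)} = 5 - s t$
$v{\left(-1,11 \right)} \left(60 - -100\right) = \left(5 - 11 \left(-1\right)\right) \left(60 - -100\right) = \left(5 + 11\right) \left(60 + 100\right) = 16 \cdot 160 = 2560$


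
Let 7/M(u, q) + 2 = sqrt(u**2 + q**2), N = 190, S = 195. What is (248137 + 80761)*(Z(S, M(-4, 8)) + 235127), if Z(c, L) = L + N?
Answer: 1470511673797/19 + 2302286*sqrt(5)/19 ≈ 7.7396e+10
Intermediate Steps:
M(u, q) = 7/(-2 + sqrt(q**2 + u**2)) (M(u, q) = 7/(-2 + sqrt(u**2 + q**2)) = 7/(-2 + sqrt(q**2 + u**2)))
Z(c, L) = 190 + L (Z(c, L) = L + 190 = 190 + L)
(248137 + 80761)*(Z(S, M(-4, 8)) + 235127) = (248137 + 80761)*((190 + 7/(-2 + sqrt(8**2 + (-4)**2))) + 235127) = 328898*((190 + 7/(-2 + sqrt(64 + 16))) + 235127) = 328898*((190 + 7/(-2 + sqrt(80))) + 235127) = 328898*((190 + 7/(-2 + 4*sqrt(5))) + 235127) = 328898*(235317 + 7/(-2 + 4*sqrt(5))) = 77395290666 + 2302286/(-2 + 4*sqrt(5))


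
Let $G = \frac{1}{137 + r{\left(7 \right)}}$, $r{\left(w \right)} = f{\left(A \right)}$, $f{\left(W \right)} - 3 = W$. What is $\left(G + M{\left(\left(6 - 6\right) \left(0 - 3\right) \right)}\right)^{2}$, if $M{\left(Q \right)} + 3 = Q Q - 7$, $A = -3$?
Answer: $\frac{1874161}{18769} \approx 99.854$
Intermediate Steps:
$f{\left(W \right)} = 3 + W$
$r{\left(w \right)} = 0$ ($r{\left(w \right)} = 3 - 3 = 0$)
$G = \frac{1}{137}$ ($G = \frac{1}{137 + 0} = \frac{1}{137} \approx 0.0072993$)
$M{\left(Q \right)} = -10 + Q^{2}$ ($M{\left(Q \right)} = -3 + \left(Q Q - 7\right) = -3 + \left(Q^{2} - 7\right) = -3 + \left(-7 + Q^{2}\right) = -10 + Q^{2}$)
$\left(G + M{\left(\left(6 - 6\right) \left(0 - 3\right) \right)}\right)^{2} = \left(\frac{1}{137} - \left(10 - \left(\left(6 - 6\right) \left(0 - 3\right)\right)^{2}\right)\right)^{2} = \left(\frac{1}{137} - \left(10 - \left(0 \left(-3\right)\right)^{2}\right)\right)^{2} = \left(\frac{1}{137} - \left(10 - 0^{2}\right)\right)^{2} = \left(\frac{1}{137} + \left(-10 + 0\right)\right)^{2} = \left(\frac{1}{137} - 10\right)^{2} = \left(- \frac{1369}{137}\right)^{2} = \frac{1874161}{18769}$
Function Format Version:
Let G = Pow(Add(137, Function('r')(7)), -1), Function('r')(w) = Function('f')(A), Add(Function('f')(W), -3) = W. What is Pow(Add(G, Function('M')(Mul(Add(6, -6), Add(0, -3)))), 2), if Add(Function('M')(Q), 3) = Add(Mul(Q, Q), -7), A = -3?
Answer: Rational(1874161, 18769) ≈ 99.854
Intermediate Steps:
Function('f')(W) = Add(3, W)
Function('r')(w) = 0 (Function('r')(w) = Add(3, -3) = 0)
G = Rational(1, 137) (G = Pow(Add(137, 0), -1) = Pow(137, -1) = Rational(1, 137) ≈ 0.0072993)
Function('M')(Q) = Add(-10, Pow(Q, 2)) (Function('M')(Q) = Add(-3, Add(Mul(Q, Q), -7)) = Add(-3, Add(Pow(Q, 2), -7)) = Add(-3, Add(-7, Pow(Q, 2))) = Add(-10, Pow(Q, 2)))
Pow(Add(G, Function('M')(Mul(Add(6, -6), Add(0, -3)))), 2) = Pow(Add(Rational(1, 137), Add(-10, Pow(Mul(Add(6, -6), Add(0, -3)), 2))), 2) = Pow(Add(Rational(1, 137), Add(-10, Pow(Mul(0, -3), 2))), 2) = Pow(Add(Rational(1, 137), Add(-10, Pow(0, 2))), 2) = Pow(Add(Rational(1, 137), Add(-10, 0)), 2) = Pow(Add(Rational(1, 137), -10), 2) = Pow(Rational(-1369, 137), 2) = Rational(1874161, 18769)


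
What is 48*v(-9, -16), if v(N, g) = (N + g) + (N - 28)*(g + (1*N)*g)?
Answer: -228528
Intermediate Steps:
v(N, g) = N + g + (-28 + N)*(g + N*g) (v(N, g) = (N + g) + (-28 + N)*(g + N*g) = N + g + (-28 + N)*(g + N*g))
48*v(-9, -16) = 48*(-9 - 27*(-16) - 16*(-9)² - 27*(-9)*(-16)) = 48*(-9 + 432 - 16*81 - 3888) = 48*(-9 + 432 - 1296 - 3888) = 48*(-4761) = -228528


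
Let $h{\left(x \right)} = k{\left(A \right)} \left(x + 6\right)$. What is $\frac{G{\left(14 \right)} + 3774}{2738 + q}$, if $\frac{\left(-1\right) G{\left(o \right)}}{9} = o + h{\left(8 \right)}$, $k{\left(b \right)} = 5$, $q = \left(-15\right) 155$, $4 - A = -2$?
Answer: $\frac{3018}{413} \approx 7.3075$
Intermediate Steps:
$A = 6$ ($A = 4 - -2 = 4 + 2 = 6$)
$q = -2325$
$h{\left(x \right)} = 30 + 5 x$ ($h{\left(x \right)} = 5 \left(x + 6\right) = 5 \left(6 + x\right) = 30 + 5 x$)
$G{\left(o \right)} = -630 - 9 o$ ($G{\left(o \right)} = - 9 \left(o + \left(30 + 5 \cdot 8\right)\right) = - 9 \left(o + \left(30 + 40\right)\right) = - 9 \left(o + 70\right) = - 9 \left(70 + o\right) = -630 - 9 o$)
$\frac{G{\left(14 \right)} + 3774}{2738 + q} = \frac{\left(-630 - 126\right) + 3774}{2738 - 2325} = \frac{\left(-630 - 126\right) + 3774}{413} = \left(-756 + 3774\right) \frac{1}{413} = 3018 \cdot \frac{1}{413} = \frac{3018}{413}$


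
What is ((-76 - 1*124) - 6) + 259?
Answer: 53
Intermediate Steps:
((-76 - 1*124) - 6) + 259 = ((-76 - 124) - 6) + 259 = (-200 - 6) + 259 = -206 + 259 = 53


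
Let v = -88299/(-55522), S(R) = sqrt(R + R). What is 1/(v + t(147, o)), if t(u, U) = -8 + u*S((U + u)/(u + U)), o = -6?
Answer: 19759002794/133101155334383 + 453155795148*sqrt(2)/133101155334383 ≈ 0.0049633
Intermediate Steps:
S(R) = sqrt(2)*sqrt(R) (S(R) = sqrt(2*R) = sqrt(2)*sqrt(R))
t(u, U) = -8 + u*sqrt(2) (t(u, U) = -8 + u*(sqrt(2)*sqrt((U + u)/(u + U))) = -8 + u*(sqrt(2)*sqrt((U + u)/(U + u))) = -8 + u*(sqrt(2)*sqrt(1)) = -8 + u*(sqrt(2)*1) = -8 + u*sqrt(2))
v = 88299/55522 (v = -88299*(-1/55522) = 88299/55522 ≈ 1.5903)
1/(v + t(147, o)) = 1/(88299/55522 + (-8 + 147*sqrt(2))) = 1/(-355877/55522 + 147*sqrt(2))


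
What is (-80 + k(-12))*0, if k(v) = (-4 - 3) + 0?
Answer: 0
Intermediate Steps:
k(v) = -7 (k(v) = -7 + 0 = -7)
(-80 + k(-12))*0 = (-80 - 7)*0 = -87*0 = 0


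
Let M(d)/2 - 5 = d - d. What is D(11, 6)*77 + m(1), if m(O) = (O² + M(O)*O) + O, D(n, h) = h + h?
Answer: 936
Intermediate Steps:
D(n, h) = 2*h
M(d) = 10 (M(d) = 10 + 2*(d - d) = 10 + 2*0 = 10 + 0 = 10)
m(O) = O² + 11*O (m(O) = (O² + 10*O) + O = O² + 11*O)
D(11, 6)*77 + m(1) = (2*6)*77 + 1*(11 + 1) = 12*77 + 1*12 = 924 + 12 = 936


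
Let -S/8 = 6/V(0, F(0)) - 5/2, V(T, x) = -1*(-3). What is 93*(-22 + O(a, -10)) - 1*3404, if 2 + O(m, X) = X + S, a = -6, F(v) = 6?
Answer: -6194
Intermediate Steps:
V(T, x) = 3
S = 4 (S = -8*(6/3 - 5/2) = -8*(6*(⅓) - 5*½) = -8*(2 - 5/2) = -8*(-½) = 4)
O(m, X) = 2 + X (O(m, X) = -2 + (X + 4) = -2 + (4 + X) = 2 + X)
93*(-22 + O(a, -10)) - 1*3404 = 93*(-22 + (2 - 10)) - 1*3404 = 93*(-22 - 8) - 3404 = 93*(-30) - 3404 = -2790 - 3404 = -6194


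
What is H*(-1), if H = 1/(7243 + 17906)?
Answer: -1/25149 ≈ -3.9763e-5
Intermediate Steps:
H = 1/25149 ≈ 3.9763e-5
H*(-1) = (1/25149)*(-1) = -1/25149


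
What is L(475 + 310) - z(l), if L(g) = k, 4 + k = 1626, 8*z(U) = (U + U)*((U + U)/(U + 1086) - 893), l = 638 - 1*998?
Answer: -9539308/121 ≈ -78837.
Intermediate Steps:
l = -360 (l = 638 - 998 = -360)
z(U) = U*(-893 + 2*U/(1086 + U))/4 (z(U) = ((U + U)*((U + U)/(U + 1086) - 893))/8 = ((2*U)*((2*U)/(1086 + U) - 893))/8 = ((2*U)*(2*U/(1086 + U) - 893))/8 = ((2*U)*(-893 + 2*U/(1086 + U)))/8 = (2*U*(-893 + 2*U/(1086 + U)))/8 = U*(-893 + 2*U/(1086 + U))/4)
k = 1622 (k = -4 + 1626 = 1622)
L(g) = 1622
L(475 + 310) - z(l) = 1622 - (-3)*(-360)*(323266 + 297*(-360))/(4344 + 4*(-360)) = 1622 - (-3)*(-360)*(323266 - 106920)/(4344 - 1440) = 1622 - (-3)*(-360)*216346/2904 = 1622 - 1*9735570/121 = 1622 - 9735570/121 = -9539308/121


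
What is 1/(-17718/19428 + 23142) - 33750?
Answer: -2528915948012/74930843 ≈ -33750.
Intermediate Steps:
1/(-17718/19428 + 23142) - 33750 = 1/(-17718*1/19428 + 23142) - 33750 = 1/(-2953/3238 + 23142) - 33750 = 1/(74930843/3238) - 33750 = 3238/74930843 - 33750 = -2528915948012/74930843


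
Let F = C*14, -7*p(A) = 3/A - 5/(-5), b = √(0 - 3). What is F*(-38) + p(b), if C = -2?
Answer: 7447/7 + I*√3/7 ≈ 1063.9 + 0.24744*I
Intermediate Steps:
b = I*√3 (b = √(-3) = I*√3 ≈ 1.732*I)
p(A) = -⅐ - 3/(7*A) (p(A) = -(3/A - 5/(-5))/7 = -(3/A - 5*(-⅕))/7 = -(3/A + 1)/7 = -(1 + 3/A)/7 = -⅐ - 3/(7*A))
F = -28 (F = -2*14 = -28)
F*(-38) + p(b) = -28*(-38) + (-3 - I*√3)/(7*((I*√3))) = 1064 + (-I*√3/3)*(-3 - I*√3)/7 = 1064 - I*√3*(-3 - I*√3)/21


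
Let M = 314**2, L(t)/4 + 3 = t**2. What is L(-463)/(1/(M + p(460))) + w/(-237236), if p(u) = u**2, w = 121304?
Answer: 15775120681675370/59309 ≈ 2.6598e+11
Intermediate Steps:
L(t) = -12 + 4*t**2
M = 98596
L(-463)/(1/(M + p(460))) + w/(-237236) = (-12 + 4*(-463)**2)/(1/(98596 + 460**2)) + 121304/(-237236) = (-12 + 4*214369)/(1/(98596 + 211600)) + 121304*(-1/237236) = (-12 + 857476)/(1/310196) - 30326/59309 = 857464/(1/310196) - 30326/59309 = 857464*310196 - 30326/59309 = 265981902944 - 30326/59309 = 15775120681675370/59309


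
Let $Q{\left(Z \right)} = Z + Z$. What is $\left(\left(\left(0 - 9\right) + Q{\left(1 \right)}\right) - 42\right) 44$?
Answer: $-2156$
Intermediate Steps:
$Q{\left(Z \right)} = 2 Z$
$\left(\left(\left(0 - 9\right) + Q{\left(1 \right)}\right) - 42\right) 44 = \left(\left(\left(0 - 9\right) + 2 \cdot 1\right) - 42\right) 44 = \left(\left(-9 + 2\right) - 42\right) 44 = \left(-7 - 42\right) 44 = \left(-49\right) 44 = -2156$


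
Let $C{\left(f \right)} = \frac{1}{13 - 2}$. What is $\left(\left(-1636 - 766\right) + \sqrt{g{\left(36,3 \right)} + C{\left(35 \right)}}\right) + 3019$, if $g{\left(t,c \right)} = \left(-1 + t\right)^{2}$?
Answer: $617 + \frac{2 \sqrt{37059}}{11} \approx 652.0$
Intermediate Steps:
$C{\left(f \right)} = \frac{1}{11}$
$\left(\left(-1636 - 766\right) + \sqrt{g{\left(36,3 \right)} + C{\left(35 \right)}}\right) + 3019 = \left(\left(-1636 - 766\right) + \sqrt{\left(-1 + 36\right)^{2} + \frac{1}{11}}\right) + 3019 = \left(-2402 + \sqrt{35^{2} + \frac{1}{11}}\right) + 3019 = \left(-2402 + \sqrt{1225 + \frac{1}{11}}\right) + 3019 = \left(-2402 + \sqrt{\frac{13476}{11}}\right) + 3019 = \left(-2402 + \frac{2 \sqrt{37059}}{11}\right) + 3019 = 617 + \frac{2 \sqrt{37059}}{11}$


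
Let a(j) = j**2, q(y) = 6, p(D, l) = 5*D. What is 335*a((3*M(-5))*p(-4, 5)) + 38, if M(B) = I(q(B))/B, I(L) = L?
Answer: 1736678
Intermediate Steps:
M(B) = 6/B
335*a((3*M(-5))*p(-4, 5)) + 38 = 335*((3*(6/(-5)))*(5*(-4)))**2 + 38 = 335*((3*(6*(-1/5)))*(-20))**2 + 38 = 335*((3*(-6/5))*(-20))**2 + 38 = 335*(-18/5*(-20))**2 + 38 = 335*72**2 + 38 = 335*5184 + 38 = 1736640 + 38 = 1736678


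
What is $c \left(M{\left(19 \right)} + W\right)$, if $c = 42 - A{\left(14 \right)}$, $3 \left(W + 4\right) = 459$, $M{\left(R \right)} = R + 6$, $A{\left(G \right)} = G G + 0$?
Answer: $-26796$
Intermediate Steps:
$A{\left(G \right)} = G^{2}$ ($A{\left(G \right)} = G^{2} + 0 = G^{2}$)
$M{\left(R \right)} = 6 + R$
$W = 149$ ($W = -4 + \frac{1}{3} \cdot 459 = -4 + 153 = 149$)
$c = -154$ ($c = 42 - 14^{2} = 42 - 196 = -154$)
$c \left(M{\left(19 \right)} + W\right) = - 154 \left(\left(6 + 19\right) + 149\right) = - 154 \left(25 + 149\right) = \left(-154\right) 174 = -26796$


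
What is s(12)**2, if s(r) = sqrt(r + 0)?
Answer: 12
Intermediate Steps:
s(r) = sqrt(r)
s(12)**2 = (sqrt(12))**2 = (2*sqrt(3))**2 = 12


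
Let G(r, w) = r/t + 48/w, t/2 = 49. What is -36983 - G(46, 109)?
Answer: -197531062/5341 ≈ -36984.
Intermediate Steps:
t = 98 (t = 2*49 = 98)
G(r, w) = 48/w + r/98 (G(r, w) = r/98 + 48/w = 48/w + r/98)
-36983 - G(46, 109) = -36983 - (48/109 + (1/98)*46) = -36983 - (48*(1/109) + 23/49) = -36983 - (48/109 + 23/49) = -36983 - 1*4859/5341 = -36983 - 4859/5341 = -197531062/5341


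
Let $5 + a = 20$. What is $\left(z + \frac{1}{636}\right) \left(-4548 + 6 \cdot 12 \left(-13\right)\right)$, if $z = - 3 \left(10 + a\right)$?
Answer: $\frac{21798443}{53} \approx 4.1129 \cdot 10^{5}$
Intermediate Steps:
$a = 15$ ($a = -5 + 20 = 15$)
$z = -75$ ($z = - 3 \left(10 + 15\right) = \left(-3\right) 25 = -75$)
$\left(z + \frac{1}{636}\right) \left(-4548 + 6 \cdot 12 \left(-13\right)\right) = \left(-75 + \frac{1}{636}\right) \left(-4548 + 6 \cdot 12 \left(-13\right)\right) = \left(-75 + \frac{1}{636}\right) \left(-4548 + 72 \left(-13\right)\right) = - \frac{47699 \left(-4548 - 936\right)}{636} = \left(- \frac{47699}{636}\right) \left(-5484\right) = \frac{21798443}{53}$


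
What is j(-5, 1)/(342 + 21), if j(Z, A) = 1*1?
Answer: 1/363 ≈ 0.0027548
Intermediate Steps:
j(Z, A) = 1
j(-5, 1)/(342 + 21) = 1/(342 + 21) = 1/363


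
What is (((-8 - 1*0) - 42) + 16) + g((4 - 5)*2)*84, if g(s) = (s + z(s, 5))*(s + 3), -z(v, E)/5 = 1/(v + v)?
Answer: -97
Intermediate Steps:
z(v, E) = -5/(2*v) (z(v, E) = -5/(v + v) = -5*1/(2*v) = -5/(2*v))
g(s) = (3 + s)*(s - 5/(2*s)) (g(s) = (s - 5/(2*s))*(s + 3) = (s - 5/(2*s))*(3 + s) = (3 + s)*(s - 5/(2*s)))
(((-8 - 1*0) - 42) + 16) + g((4 - 5)*2)*84 = (((-8 - 1*0) - 42) + 16) + (-5/2 + ((4 - 5)*2)**2 + 3*((4 - 5)*2) - 15*1/(2*(4 - 5))/2)*84 = (((-8 + 0) - 42) + 16) + (-5/2 + (-1*2)**2 + 3*(-1*2) - 15/(2*((-1*2))))*84 = ((-8 - 42) + 16) + (-5/2 + (-2)**2 + 3*(-2) - 15/2/(-2))*84 = (-50 + 16) + (-5/2 + 4 - 6 - 15/2*(-1/2))*84 = -34 + (-5/2 + 4 - 6 + 15/4)*84 = -34 - 3/4*84 = -34 - 63 = -97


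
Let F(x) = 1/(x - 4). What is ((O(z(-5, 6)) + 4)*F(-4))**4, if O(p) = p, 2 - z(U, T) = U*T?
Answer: 6561/16 ≈ 410.06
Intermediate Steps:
z(U, T) = 2 - T*U (z(U, T) = 2 - U*T = 2 - T*U)
F(x) = 1/(-4 + x)
((O(z(-5, 6)) + 4)*F(-4))**4 = (((2 - 1*6*(-5)) + 4)/(-4 - 4))**4 = (((2 + 30) + 4)/(-8))**4 = ((32 + 4)*(-1/8))**4 = (36*(-1/8))**4 = (-9/2)**4 = 6561/16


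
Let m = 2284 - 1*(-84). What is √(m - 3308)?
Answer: 2*I*√235 ≈ 30.659*I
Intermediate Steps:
m = 2368 (m = 2284 + 84 = 2368)
√(m - 3308) = √(2368 - 3308) = √(-940) = 2*I*√235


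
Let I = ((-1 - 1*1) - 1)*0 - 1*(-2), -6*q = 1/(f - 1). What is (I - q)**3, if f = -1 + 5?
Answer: 50653/5832 ≈ 8.6854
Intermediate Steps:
f = 4
q = -1/18 (q = -1/(6*(4 - 1)) = -1/6/3 = -1/6*1/3 = -1/18 ≈ -0.055556)
I = 2 (I = ((-1 - 1) - 1)*0 + 2 = (-2 - 1)*0 + 2 = -3*0 + 2 = 0 + 2 = 2)
(I - q)**3 = (2 - 1*(-1/18))**3 = (2 + 1/18)**3 = (37/18)**3 = 50653/5832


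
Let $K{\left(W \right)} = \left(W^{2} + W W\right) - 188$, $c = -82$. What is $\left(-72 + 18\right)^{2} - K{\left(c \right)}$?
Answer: $-10344$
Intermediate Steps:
$K{\left(W \right)} = -188 + 2 W^{2}$ ($K{\left(W \right)} = \left(W^{2} + W^{2}\right) - 188 = 2 W^{2} - 188 = -188 + 2 W^{2}$)
$\left(-72 + 18\right)^{2} - K{\left(c \right)} = \left(-72 + 18\right)^{2} - \left(-188 + 2 \left(-82\right)^{2}\right) = \left(-54\right)^{2} - \left(-188 + 2 \cdot 6724\right) = 2916 - \left(-188 + 13448\right) = 2916 - 13260 = -10344$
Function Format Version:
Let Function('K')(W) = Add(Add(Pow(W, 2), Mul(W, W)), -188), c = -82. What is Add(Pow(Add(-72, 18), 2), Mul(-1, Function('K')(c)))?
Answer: -10344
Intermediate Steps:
Function('K')(W) = Add(-188, Mul(2, Pow(W, 2))) (Function('K')(W) = Add(Add(Pow(W, 2), Pow(W, 2)), -188) = Add(Mul(2, Pow(W, 2)), -188) = Add(-188, Mul(2, Pow(W, 2))))
Add(Pow(Add(-72, 18), 2), Mul(-1, Function('K')(c))) = Add(Pow(Add(-72, 18), 2), Mul(-1, Add(-188, Mul(2, Pow(-82, 2))))) = Add(Pow(-54, 2), Mul(-1, Add(-188, Mul(2, 6724)))) = Add(2916, Mul(-1, Add(-188, 13448))) = Add(2916, Mul(-1, 13260)) = Add(2916, -13260) = -10344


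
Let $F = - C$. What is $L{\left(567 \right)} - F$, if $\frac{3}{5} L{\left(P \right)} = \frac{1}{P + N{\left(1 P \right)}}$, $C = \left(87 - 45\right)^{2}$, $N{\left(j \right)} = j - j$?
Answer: $\frac{3000569}{1701} \approx 1764.0$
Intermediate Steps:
$N{\left(j \right)} = 0$
$C = 1764$ ($C = 42^{2} = 1764$)
$L{\left(P \right)} = \frac{5}{3 P}$ ($L{\left(P \right)} = \frac{5}{3 \left(P + 0\right)} = \frac{5}{3 P}$)
$F = -1764$ ($F = \left(-1\right) 1764 = -1764$)
$L{\left(567 \right)} - F = \frac{5}{3 \cdot 567} - -1764 = \frac{5}{3} \cdot \frac{1}{567} + 1764 = \frac{5}{1701} + 1764 = \frac{3000569}{1701}$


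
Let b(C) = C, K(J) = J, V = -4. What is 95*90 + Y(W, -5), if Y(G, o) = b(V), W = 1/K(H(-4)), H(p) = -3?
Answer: 8546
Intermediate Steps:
W = -⅓ (W = 1/(-3) = -⅓ ≈ -0.33333)
Y(G, o) = -4
95*90 + Y(W, -5) = 95*90 - 4 = 8550 - 4 = 8546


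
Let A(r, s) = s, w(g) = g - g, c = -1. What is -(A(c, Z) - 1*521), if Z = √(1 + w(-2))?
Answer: 520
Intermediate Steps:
w(g) = 0
Z = 1 (Z = √(1 + 0) = √1 = 1)
-(A(c, Z) - 1*521) = -(1 - 1*521) = -(1 - 521) = -1*(-520) = 520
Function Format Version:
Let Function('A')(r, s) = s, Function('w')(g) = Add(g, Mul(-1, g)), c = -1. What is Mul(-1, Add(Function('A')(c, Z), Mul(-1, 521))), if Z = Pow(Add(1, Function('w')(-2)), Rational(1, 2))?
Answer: 520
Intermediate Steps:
Function('w')(g) = 0
Z = 1 (Z = Pow(Add(1, 0), Rational(1, 2)) = Pow(1, Rational(1, 2)) = 1)
Mul(-1, Add(Function('A')(c, Z), Mul(-1, 521))) = Mul(-1, Add(1, Mul(-1, 521))) = Mul(-1, Add(1, -521)) = Mul(-1, -520) = 520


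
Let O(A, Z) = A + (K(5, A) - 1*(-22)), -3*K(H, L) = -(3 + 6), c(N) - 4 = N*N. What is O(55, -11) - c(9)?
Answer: -5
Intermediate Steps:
c(N) = 4 + N**2 (c(N) = 4 + N*N = 4 + N**2)
K(H, L) = 3 (K(H, L) = -(-1)*(3 + 6)/3 = -(-1)*9/3 = -1/3*(-9) = 3)
O(A, Z) = 25 + A (O(A, Z) = A + (3 - 1*(-22)) = A + (3 + 22) = A + 25 = 25 + A)
O(55, -11) - c(9) = (25 + 55) - (4 + 9**2) = 80 - (4 + 81) = 80 - 1*85 = 80 - 85 = -5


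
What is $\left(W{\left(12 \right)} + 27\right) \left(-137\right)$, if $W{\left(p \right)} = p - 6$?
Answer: $-4521$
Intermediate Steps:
$W{\left(p \right)} = -6 + p$
$\left(W{\left(12 \right)} + 27\right) \left(-137\right) = \left(\left(-6 + 12\right) + 27\right) \left(-137\right) = \left(6 + 27\right) \left(-137\right) = 33 \left(-137\right) = -4521$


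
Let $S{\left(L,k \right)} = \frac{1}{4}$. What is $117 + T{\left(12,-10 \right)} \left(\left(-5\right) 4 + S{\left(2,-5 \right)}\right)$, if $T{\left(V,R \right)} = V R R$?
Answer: $-23583$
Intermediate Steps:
$S{\left(L,k \right)} = \frac{1}{4}$
$T{\left(V,R \right)} = V R^{2}$ ($T{\left(V,R \right)} = R V R = V R^{2}$)
$117 + T{\left(12,-10 \right)} \left(\left(-5\right) 4 + S{\left(2,-5 \right)}\right) = 117 + 12 \left(-10\right)^{2} \left(\left(-5\right) 4 + \frac{1}{4}\right) = 117 + 12 \cdot 100 \left(-20 + \frac{1}{4}\right) = 117 + 1200 \left(- \frac{79}{4}\right) = 117 - 23700 = -23583$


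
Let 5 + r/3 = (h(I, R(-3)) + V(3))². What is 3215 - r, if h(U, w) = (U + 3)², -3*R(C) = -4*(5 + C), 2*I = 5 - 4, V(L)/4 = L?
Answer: 23453/16 ≈ 1465.8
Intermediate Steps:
V(L) = 4*L
I = ½ (I = (5 - 4)/2 = (½)*1 = ½ ≈ 0.50000)
R(C) = 20/3 + 4*C/3 (R(C) = -(-4)*(5 + C)/3 = -(-20 - 4*C)/3 = 20/3 + 4*C/3)
h(U, w) = (3 + U)²
r = 27987/16 (r = -15 + 3*((3 + ½)² + 4*3)² = -15 + 3*((7/2)² + 12)² = -15 + 3*(49/4 + 12)² = -15 + 3*(97/4)² = -15 + 3*(9409/16) = -15 + 28227/16 = 27987/16 ≈ 1749.2)
3215 - r = 3215 - 1*27987/16 = 3215 - 27987/16 = 23453/16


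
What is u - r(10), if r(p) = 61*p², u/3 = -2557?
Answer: -13771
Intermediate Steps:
u = -7671 (u = 3*(-2557) = -7671)
u - r(10) = -7671 - 61*10² = -7671 - 61*100 = -7671 - 1*6100 = -7671 - 6100 = -13771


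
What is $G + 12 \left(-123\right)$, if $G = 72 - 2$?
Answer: $-1406$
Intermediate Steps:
$G = 70$ ($G = 72 - 2 = 70$)
$G + 12 \left(-123\right) = 70 + 12 \left(-123\right) = 70 - 1476 = -1406$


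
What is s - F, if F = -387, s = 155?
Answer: 542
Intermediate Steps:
s - F = 155 - 1*(-387) = 155 + 387 = 542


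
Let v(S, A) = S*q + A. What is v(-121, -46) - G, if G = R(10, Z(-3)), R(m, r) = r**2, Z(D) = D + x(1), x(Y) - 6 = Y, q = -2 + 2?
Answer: -62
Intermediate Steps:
q = 0
x(Y) = 6 + Y
Z(D) = 7 + D (Z(D) = D + (6 + 1) = D + 7 = 7 + D)
G = 16 (G = (7 - 3)**2 = 4**2 = 16)
v(S, A) = A (v(S, A) = S*0 + A = 0 + A = A)
v(-121, -46) - G = -46 - 1*16 = -46 - 16 = -62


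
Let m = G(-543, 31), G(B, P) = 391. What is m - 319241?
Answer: -318850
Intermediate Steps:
m = 391
m - 319241 = 391 - 319241 = -318850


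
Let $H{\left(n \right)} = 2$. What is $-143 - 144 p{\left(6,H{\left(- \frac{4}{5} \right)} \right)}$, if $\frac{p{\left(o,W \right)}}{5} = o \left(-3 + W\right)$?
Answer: $4177$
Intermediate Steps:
$p{\left(o,W \right)} = 5 o \left(-3 + W\right)$
$-143 - 144 p{\left(6,H{\left(- \frac{4}{5} \right)} \right)} = -143 - 144 \cdot 5 \cdot 6 \left(-3 + 2\right) = -143 - 144 \cdot 5 \cdot 6 \left(-1\right) = -143 - -4320 = -143 + 4320 = 4177$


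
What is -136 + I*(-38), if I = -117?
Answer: 4310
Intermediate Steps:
-136 + I*(-38) = -136 - 117*(-38) = -136 + 4446 = 4310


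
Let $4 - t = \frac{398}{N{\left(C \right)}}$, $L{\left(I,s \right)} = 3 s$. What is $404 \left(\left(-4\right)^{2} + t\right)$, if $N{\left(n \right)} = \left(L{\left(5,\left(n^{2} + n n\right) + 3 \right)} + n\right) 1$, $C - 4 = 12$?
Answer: $\frac{12452088}{1561} \approx 7977.0$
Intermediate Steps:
$C = 16$ ($C = 4 + 12 = 16$)
$N{\left(n \right)} = 9 + n + 6 n^{2}$ ($N{\left(n \right)} = \left(3 \left(\left(n^{2} + n n\right) + 3\right) + n\right) 1 = \left(3 \left(\left(n^{2} + n^{2}\right) + 3\right) + n\right) 1 = \left(3 \left(2 n^{2} + 3\right) + n\right) 1 = \left(3 \left(3 + 2 n^{2}\right) + n\right) 1 = \left(\left(9 + 6 n^{2}\right) + n\right) 1 = \left(9 + n + 6 n^{2}\right) 1 = 9 + n + 6 n^{2}$)
$t = \frac{5846}{1561}$ ($t = 4 - \frac{398}{9 + 16 + 6 \cdot 16^{2}} = 4 - \frac{398}{9 + 16 + 6 \cdot 256} = 4 - \frac{398}{9 + 16 + 1536} = 4 - \frac{398}{1561} = \frac{5846}{1561} \approx 3.745$)
$404 \left(\left(-4\right)^{2} + t\right) = 404 \left(\left(-4\right)^{2} + \frac{5846}{1561}\right) = 404 \left(16 + \frac{5846}{1561}\right) = 404 \cdot \frac{30822}{1561} = \frac{12452088}{1561}$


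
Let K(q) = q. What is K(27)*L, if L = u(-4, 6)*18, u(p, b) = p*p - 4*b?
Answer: -3888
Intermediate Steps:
u(p, b) = p² - 4*b
L = -144 (L = ((-4)² - 4*6)*18 = (16 - 24)*18 = -8*18 = -144)
K(27)*L = 27*(-144) = -3888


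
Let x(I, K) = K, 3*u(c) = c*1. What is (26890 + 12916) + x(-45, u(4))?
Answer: 119422/3 ≈ 39807.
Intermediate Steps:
u(c) = c/3 (u(c) = (c*1)/3 = c/3)
(26890 + 12916) + x(-45, u(4)) = (26890 + 12916) + (⅓)*4 = 39806 + 4/3 = 119422/3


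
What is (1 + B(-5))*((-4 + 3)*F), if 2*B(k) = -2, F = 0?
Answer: 0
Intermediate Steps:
B(k) = -1 (B(k) = (1/2)*(-2) = -1)
(1 + B(-5))*((-4 + 3)*F) = (1 - 1)*((-4 + 3)*0) = 0*(-1*0) = 0*0 = 0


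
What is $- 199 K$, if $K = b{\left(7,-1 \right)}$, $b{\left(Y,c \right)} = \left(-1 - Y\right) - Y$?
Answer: $2985$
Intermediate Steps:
$b{\left(Y,c \right)} = -1 - 2 Y$
$K = -15$ ($K = -1 - 14 = -15$)
$- 199 K = \left(-199\right) \left(-15\right) = 2985$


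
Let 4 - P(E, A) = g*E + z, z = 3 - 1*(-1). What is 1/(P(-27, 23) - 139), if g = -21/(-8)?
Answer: -8/545 ≈ -0.014679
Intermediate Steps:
g = 21/8 (g = -21*(-⅛) = 21/8 ≈ 2.6250)
z = 4 (z = 3 + 1 = 4)
P(E, A) = -21*E/8 (P(E, A) = 4 - (21*E/8 + 4) = 4 - (4 + 21*E/8) = 4 + (-4 - 21*E/8) = -21*E/8)
1/(P(-27, 23) - 139) = 1/(-21/8*(-27) - 139) = 1/(567/8 - 139) = 1/(-545/8) = -8/545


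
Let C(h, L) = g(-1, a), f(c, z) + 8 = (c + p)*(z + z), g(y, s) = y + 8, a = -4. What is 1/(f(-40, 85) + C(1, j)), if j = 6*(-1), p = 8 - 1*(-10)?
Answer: -1/3741 ≈ -0.00026731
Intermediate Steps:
p = 18 (p = 8 + 10 = 18)
j = -6
g(y, s) = 8 + y
f(c, z) = -8 + 2*z*(18 + c) (f(c, z) = -8 + (c + 18)*(z + z) = -8 + (18 + c)*(2*z) = -8 + 2*z*(18 + c))
C(h, L) = 7 (C(h, L) = 8 - 1 = 7)
1/(f(-40, 85) + C(1, j)) = 1/((-8 + 36*85 + 2*(-40)*85) + 7) = 1/((-8 + 3060 - 6800) + 7) = 1/(-3748 + 7) = 1/(-3741) = -1/3741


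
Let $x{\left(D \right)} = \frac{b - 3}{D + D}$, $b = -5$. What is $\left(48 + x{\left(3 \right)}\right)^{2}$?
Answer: $\frac{19600}{9} \approx 2177.8$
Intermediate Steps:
$x{\left(D \right)} = - \frac{4}{D}$ ($x{\left(D \right)} = \frac{-5 - 3}{D + D} = - \frac{8}{2 D} = - 8 \frac{1}{2 D} = - \frac{4}{D}$)
$\left(48 + x{\left(3 \right)}\right)^{2} = \left(48 - \frac{4}{3}\right)^{2} = \left(\frac{140}{3}\right)^{2} = \frac{19600}{9}$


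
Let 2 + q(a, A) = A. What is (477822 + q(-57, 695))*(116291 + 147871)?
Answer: 126405479430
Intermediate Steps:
q(a, A) = -2 + A
(477822 + q(-57, 695))*(116291 + 147871) = (477822 + (-2 + 695))*(116291 + 147871) = (477822 + 693)*264162 = 478515*264162 = 126405479430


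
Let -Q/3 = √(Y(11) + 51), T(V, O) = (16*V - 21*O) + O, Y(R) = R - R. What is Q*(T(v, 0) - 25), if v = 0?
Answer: 75*√51 ≈ 535.61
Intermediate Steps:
Y(R) = 0
T(V, O) = -20*O + 16*V (T(V, O) = (-21*O + 16*V) + O = -20*O + 16*V)
Q = -3*√51 (Q = -3*√(0 + 51) = -3*√51 ≈ -21.424)
Q*(T(v, 0) - 25) = (-3*√51)*((-20*0 + 16*0) - 25) = (-3*√51)*((0 + 0) - 25) = (-3*√51)*(0 - 25) = -3*√51*(-25) = 75*√51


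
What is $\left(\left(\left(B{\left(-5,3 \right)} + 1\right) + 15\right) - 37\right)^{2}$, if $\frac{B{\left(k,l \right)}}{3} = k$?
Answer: $1296$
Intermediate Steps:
$B{\left(k,l \right)} = 3 k$
$\left(\left(\left(B{\left(-5,3 \right)} + 1\right) + 15\right) - 37\right)^{2} = \left(\left(\left(3 \left(-5\right) + 1\right) + 15\right) - 37\right)^{2} = \left(\left(\left(-15 + 1\right) + 15\right) - 37\right)^{2} = \left(\left(-14 + 15\right) - 37\right)^{2} = \left(1 - 37\right)^{2} = \left(-36\right)^{2} = 1296$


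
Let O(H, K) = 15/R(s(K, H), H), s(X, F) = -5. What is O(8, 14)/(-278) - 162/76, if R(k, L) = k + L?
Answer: -5677/2641 ≈ -2.1496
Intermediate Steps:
R(k, L) = L + k
O(H, K) = 15/(-5 + H) (O(H, K) = 15/(H - 5) = 15/(-5 + H))
O(8, 14)/(-278) - 162/76 = (15/(-5 + 8))/(-278) - 162/76 = (15/3)*(-1/278) - 162*1/76 = (15*(1/3))*(-1/278) - 81/38 = 5*(-1/278) - 81/38 = -5/278 - 81/38 = -5677/2641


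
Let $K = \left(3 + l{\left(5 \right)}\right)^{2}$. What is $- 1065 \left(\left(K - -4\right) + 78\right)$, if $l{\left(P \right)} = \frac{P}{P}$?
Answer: $-104370$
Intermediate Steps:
$l{\left(P \right)} = 1$
$K = 16$ ($K = \left(3 + 1\right)^{2} = 4^{2} = 16$)
$- 1065 \left(\left(K - -4\right) + 78\right) = - 1065 \left(\left(16 - -4\right) + 78\right) = - 1065 \left(\left(16 + 4\right) + 78\right) = - 1065 \left(20 + 78\right) = \left(-1065\right) 98 = -104370$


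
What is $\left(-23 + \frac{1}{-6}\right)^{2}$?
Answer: $\frac{19321}{36} \approx 536.69$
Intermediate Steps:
$\left(-23 + \frac{1}{-6}\right)^{2} = \left(-23 - \frac{1}{6}\right)^{2} = \left(- \frac{139}{6}\right)^{2} = \frac{19321}{36}$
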